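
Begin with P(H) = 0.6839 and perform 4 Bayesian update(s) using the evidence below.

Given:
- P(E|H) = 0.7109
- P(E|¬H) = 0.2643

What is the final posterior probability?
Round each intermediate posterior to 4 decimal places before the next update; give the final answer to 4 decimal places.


Sequential Bayesian updating:

Initial prior: P(H) = 0.6839

Update 1:
  P(E) = 0.7109 × 0.6839 + 0.2643 × 0.3161 = 0.48618451 + 0.08354523 = 0.56972974
  P(H|E) = 0.48618451 / 0.56972974 = 0.8534

Update 2:
  P(E) = 0.7109 × 0.8534 + 0.2643 × 0.1466 = 0.60668206 + 0.03874638 = 0.64542844
  P(H|E) = 0.60668206 / 0.64542844 = 0.9400

Update 3:
  P(E) = 0.7109 × 0.9400 + 0.2643 × 0.0600 = 0.66824600 + 0.01585800 = 0.68410400
  P(H|E) = 0.66824600 / 0.68410400 = 0.9768

Update 4:
  P(E) = 0.7109 × 0.9768 + 0.2643 × 0.0232 = 0.69440712 + 0.00613176 = 0.70053888
  P(H|E) = 0.69440712 / 0.70053888 = 0.9912

Final posterior: 0.9912


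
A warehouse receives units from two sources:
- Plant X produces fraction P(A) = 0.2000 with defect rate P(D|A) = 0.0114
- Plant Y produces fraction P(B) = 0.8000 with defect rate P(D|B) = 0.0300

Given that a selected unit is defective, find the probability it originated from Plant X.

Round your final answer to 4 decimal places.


Let A = from Plant X, D = defective

Given:
- P(A) = 0.2000, P(B) = 0.8000
- P(D|A) = 0.0114, P(D|B) = 0.0300

Step 1: Find P(D)
P(D) = P(D|A)P(A) + P(D|B)P(B)
     = 0.0114 × 0.2000 + 0.0300 × 0.8000
     = 0.00228000 + 0.02400000
     = 0.02628000

Step 2: Apply Bayes' theorem
P(A|D) = P(D|A)P(A) / P(D)
       = 0.00228000 / 0.02628000
       = 0.0868


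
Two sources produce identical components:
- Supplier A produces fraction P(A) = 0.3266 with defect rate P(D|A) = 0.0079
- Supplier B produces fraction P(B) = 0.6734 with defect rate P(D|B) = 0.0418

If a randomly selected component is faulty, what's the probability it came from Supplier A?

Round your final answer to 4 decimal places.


Let A = from Supplier A, D = faulty

Given:
- P(A) = 0.3266, P(B) = 0.6734
- P(D|A) = 0.0079, P(D|B) = 0.0418

Step 1: Find P(D)
P(D) = P(D|A)P(A) + P(D|B)P(B)
     = 0.0079 × 0.3266 + 0.0418 × 0.6734
     = 0.00258014 + 0.02814812
     = 0.03072826

Step 2: Apply Bayes' theorem
P(A|D) = P(D|A)P(A) / P(D)
       = 0.00258014 / 0.03072826
       = 0.0840


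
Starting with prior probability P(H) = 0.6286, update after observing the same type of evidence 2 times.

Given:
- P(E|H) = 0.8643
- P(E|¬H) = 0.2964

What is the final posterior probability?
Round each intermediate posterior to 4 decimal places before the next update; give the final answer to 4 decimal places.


Sequential Bayesian updating:

Initial prior: P(H) = 0.6286

Update 1:
  P(E) = 0.8643 × 0.6286 + 0.2964 × 0.3714 = 0.54329898 + 0.11008296 = 0.65338194
  P(H|E) = 0.54329898 / 0.65338194 = 0.8315

Update 2:
  P(E) = 0.8643 × 0.8315 + 0.2964 × 0.1685 = 0.71866545 + 0.04994340 = 0.76860885
  P(H|E) = 0.71866545 / 0.76860885 = 0.9350

Final posterior: 0.9350


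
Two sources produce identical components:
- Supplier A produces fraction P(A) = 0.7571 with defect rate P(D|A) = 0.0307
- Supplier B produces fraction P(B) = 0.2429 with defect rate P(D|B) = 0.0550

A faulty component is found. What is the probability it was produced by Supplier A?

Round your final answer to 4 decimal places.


Let A = from Supplier A, D = faulty

Given:
- P(A) = 0.7571, P(B) = 0.2429
- P(D|A) = 0.0307, P(D|B) = 0.0550

Step 1: Find P(D)
P(D) = P(D|A)P(A) + P(D|B)P(B)
     = 0.0307 × 0.7571 + 0.0550 × 0.2429
     = 0.02324297 + 0.01335950
     = 0.03660247

Step 2: Apply Bayes' theorem
P(A|D) = P(D|A)P(A) / P(D)
       = 0.02324297 / 0.03660247
       = 0.6350


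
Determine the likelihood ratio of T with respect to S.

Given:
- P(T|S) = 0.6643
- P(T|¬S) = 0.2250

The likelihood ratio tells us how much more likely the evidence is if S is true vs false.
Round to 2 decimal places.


Likelihood Ratio (LR) = P(T|S) / P(T|¬S)

LR = 0.6643 / 0.2250
   = 2.95

The evidence is 2.95 times more likely if S is true than if S is false.
Since LR > 1, the evidence supports S over ¬S.


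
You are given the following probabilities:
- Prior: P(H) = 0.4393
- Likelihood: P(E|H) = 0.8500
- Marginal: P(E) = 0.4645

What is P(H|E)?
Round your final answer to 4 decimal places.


Using Bayes' theorem:

P(H|E) = P(E|H) × P(H) / P(E)
       = 0.8500 × 0.4393 / 0.4645
       = 0.37340500 / 0.4645
       = 0.8039

The evidence strengthens our belief in H.
Prior: 0.4393 → Posterior: 0.8039


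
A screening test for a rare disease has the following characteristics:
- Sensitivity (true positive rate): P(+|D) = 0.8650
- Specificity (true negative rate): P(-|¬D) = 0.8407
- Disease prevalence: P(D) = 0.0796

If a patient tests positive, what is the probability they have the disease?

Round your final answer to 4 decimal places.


Let D = has disease, + = positive test

Given:
- P(D) = 0.0796 (prevalence)
- P(+|D) = 0.8650 (sensitivity)
- P(-|¬D) = 0.8407 (specificity)
- P(+|¬D) = 0.1593 (false positive rate = 1 - specificity)

Step 1: Find P(+)
P(+) = P(+|D)P(D) + P(+|¬D)P(¬D)
     = 0.8650 × 0.0796 + 0.1593 × 0.9204
     = 0.06885400 + 0.14661972
     = 0.21547372

Step 2: Apply Bayes' theorem for P(D|+)
P(D|+) = P(+|D)P(D) / P(+)
       = 0.06885400 / 0.21547372
       = 0.3195


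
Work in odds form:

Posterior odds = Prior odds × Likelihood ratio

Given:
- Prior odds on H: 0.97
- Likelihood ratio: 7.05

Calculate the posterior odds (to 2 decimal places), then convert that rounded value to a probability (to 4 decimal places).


Step 1: Calculate posterior odds
Posterior odds = Prior odds × LR
               = 0.97 × 7.05
               = 6.84

Step 2: Convert to probability
P(H|E) = Posterior odds / (1 + Posterior odds)
       = 6.84 / (1 + 6.84)
       = 6.84 / 7.84
       = 0.8724

The evidence increased P(H) from 0.4924 to 0.8724.


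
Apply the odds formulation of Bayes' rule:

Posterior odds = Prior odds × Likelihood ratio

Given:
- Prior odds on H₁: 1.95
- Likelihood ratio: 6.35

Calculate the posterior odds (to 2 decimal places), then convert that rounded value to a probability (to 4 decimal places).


Step 1: Calculate posterior odds
Posterior odds = Prior odds × LR
               = 1.95 × 6.35
               = 12.38

Step 2: Convert to probability
P(H₁|E) = Posterior odds / (1 + Posterior odds)
       = 12.38 / (1 + 12.38)
       = 12.38 / 13.38
       = 0.9253

The evidence increased P(H₁) from 0.6610 to 0.9253.


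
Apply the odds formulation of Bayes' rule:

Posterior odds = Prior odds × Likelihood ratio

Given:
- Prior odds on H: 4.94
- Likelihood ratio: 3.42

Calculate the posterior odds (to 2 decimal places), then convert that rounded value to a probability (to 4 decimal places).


Step 1: Calculate posterior odds
Posterior odds = Prior odds × LR
               = 4.94 × 3.42
               = 16.89

Step 2: Convert to probability
P(H|E) = Posterior odds / (1 + Posterior odds)
       = 16.89 / (1 + 16.89)
       = 16.89 / 17.89
       = 0.9441

The evidence increased P(H) from 0.8316 to 0.9441.


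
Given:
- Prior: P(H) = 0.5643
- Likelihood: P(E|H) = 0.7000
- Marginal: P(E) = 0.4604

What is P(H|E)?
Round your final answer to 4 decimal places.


Using Bayes' theorem:

P(H|E) = P(E|H) × P(H) / P(E)
       = 0.7000 × 0.5643 / 0.4604
       = 0.39501000 / 0.4604
       = 0.8580

The evidence strengthens our belief in H.
Prior: 0.5643 → Posterior: 0.8580


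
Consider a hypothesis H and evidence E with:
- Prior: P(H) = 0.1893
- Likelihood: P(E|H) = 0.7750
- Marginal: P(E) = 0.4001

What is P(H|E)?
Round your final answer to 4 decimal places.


Using Bayes' theorem:

P(H|E) = P(E|H) × P(H) / P(E)
       = 0.7750 × 0.1893 / 0.4001
       = 0.14670750 / 0.4001
       = 0.3667

The evidence strengthens our belief in H.
Prior: 0.1893 → Posterior: 0.3667


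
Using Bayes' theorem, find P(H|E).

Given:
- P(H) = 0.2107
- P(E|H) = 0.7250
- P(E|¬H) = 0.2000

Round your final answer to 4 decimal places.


Bayes' theorem: P(H|E) = P(E|H) × P(H) / P(E)

Step 1: Calculate P(E) using law of total probability
P(E) = P(E|H)P(H) + P(E|¬H)P(¬H)
     = 0.7250 × 0.2107 + 0.2000 × 0.7893
     = 0.15275750 + 0.15786000
     = 0.31061750

Step 2: Apply Bayes' theorem
P(H|E) = P(E|H) × P(H) / P(E)
       = 0.15275750 / 0.31061750
       = 0.4918


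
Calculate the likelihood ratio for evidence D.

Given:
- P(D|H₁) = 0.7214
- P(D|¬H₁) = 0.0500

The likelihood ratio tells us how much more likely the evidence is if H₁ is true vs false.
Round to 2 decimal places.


Likelihood Ratio (LR) = P(D|H₁) / P(D|¬H₁)

LR = 0.7214 / 0.0500
   = 14.43

The evidence is 14.43 times more likely if H₁ is true than if H₁ is false.
Since LR > 1, the evidence supports H₁ over ¬H₁.


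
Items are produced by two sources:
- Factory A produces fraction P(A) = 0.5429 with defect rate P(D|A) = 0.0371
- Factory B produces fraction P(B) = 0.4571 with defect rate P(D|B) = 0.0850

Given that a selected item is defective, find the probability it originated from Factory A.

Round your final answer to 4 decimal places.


Let A = from Factory A, D = defective

Given:
- P(A) = 0.5429, P(B) = 0.4571
- P(D|A) = 0.0371, P(D|B) = 0.0850

Step 1: Find P(D)
P(D) = P(D|A)P(A) + P(D|B)P(B)
     = 0.0371 × 0.5429 + 0.0850 × 0.4571
     = 0.02014159 + 0.03885350
     = 0.05899509

Step 2: Apply Bayes' theorem
P(A|D) = P(D|A)P(A) / P(D)
       = 0.02014159 / 0.05899509
       = 0.3414


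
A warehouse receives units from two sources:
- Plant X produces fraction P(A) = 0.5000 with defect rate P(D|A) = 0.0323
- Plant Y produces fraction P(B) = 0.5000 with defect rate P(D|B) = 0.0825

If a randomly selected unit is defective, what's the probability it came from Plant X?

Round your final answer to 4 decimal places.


Let A = from Plant X, D = defective

Given:
- P(A) = 0.5000, P(B) = 0.5000
- P(D|A) = 0.0323, P(D|B) = 0.0825

Step 1: Find P(D)
P(D) = P(D|A)P(A) + P(D|B)P(B)
     = 0.0323 × 0.5000 + 0.0825 × 0.5000
     = 0.01615000 + 0.04125000
     = 0.05740000

Step 2: Apply Bayes' theorem
P(A|D) = P(D|A)P(A) / P(D)
       = 0.01615000 / 0.05740000
       = 0.2814


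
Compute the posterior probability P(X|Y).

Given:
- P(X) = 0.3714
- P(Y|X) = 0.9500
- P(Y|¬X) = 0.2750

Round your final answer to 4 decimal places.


Bayes' theorem: P(X|Y) = P(Y|X) × P(X) / P(Y)

Step 1: Calculate P(Y) using law of total probability
P(Y) = P(Y|X)P(X) + P(Y|¬X)P(¬X)
     = 0.9500 × 0.3714 + 0.2750 × 0.6286
     = 0.35283000 + 0.17286500
     = 0.52569500

Step 2: Apply Bayes' theorem
P(X|Y) = P(Y|X) × P(X) / P(Y)
       = 0.35283000 / 0.52569500
       = 0.6712


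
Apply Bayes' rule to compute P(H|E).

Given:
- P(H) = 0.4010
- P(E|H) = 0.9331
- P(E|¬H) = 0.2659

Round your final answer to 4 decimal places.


Bayes' theorem: P(H|E) = P(E|H) × P(H) / P(E)

Step 1: Calculate P(E) using law of total probability
P(E) = P(E|H)P(H) + P(E|¬H)P(¬H)
     = 0.9331 × 0.4010 + 0.2659 × 0.5990
     = 0.37417310 + 0.15927410
     = 0.53344720

Step 2: Apply Bayes' theorem
P(H|E) = P(E|H) × P(H) / P(E)
       = 0.37417310 / 0.53344720
       = 0.7014


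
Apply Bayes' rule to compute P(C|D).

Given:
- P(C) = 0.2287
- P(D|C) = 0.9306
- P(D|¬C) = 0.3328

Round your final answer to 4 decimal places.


Bayes' theorem: P(C|D) = P(D|C) × P(C) / P(D)

Step 1: Calculate P(D) using law of total probability
P(D) = P(D|C)P(C) + P(D|¬C)P(¬C)
     = 0.9306 × 0.2287 + 0.3328 × 0.7713
     = 0.21282822 + 0.25668864
     = 0.46951686

Step 2: Apply Bayes' theorem
P(C|D) = P(D|C) × P(C) / P(D)
       = 0.21282822 / 0.46951686
       = 0.4533


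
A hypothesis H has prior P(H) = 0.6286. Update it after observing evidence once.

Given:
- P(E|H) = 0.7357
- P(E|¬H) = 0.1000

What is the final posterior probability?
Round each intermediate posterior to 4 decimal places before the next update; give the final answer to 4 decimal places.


Sequential Bayesian updating:

Initial prior: P(H) = 0.6286

Update 1:
  P(E) = 0.7357 × 0.6286 + 0.1000 × 0.3714 = 0.46246102 + 0.03714000 = 0.49960102
  P(H|E) = 0.46246102 / 0.49960102 = 0.9257

Final posterior: 0.9257


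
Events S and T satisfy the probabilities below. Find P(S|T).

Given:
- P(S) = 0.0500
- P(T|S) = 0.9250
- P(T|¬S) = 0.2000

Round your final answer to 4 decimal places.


Bayes' theorem: P(S|T) = P(T|S) × P(S) / P(T)

Step 1: Calculate P(T) using law of total probability
P(T) = P(T|S)P(S) + P(T|¬S)P(¬S)
     = 0.9250 × 0.0500 + 0.2000 × 0.9500
     = 0.04625000 + 0.19000000
     = 0.23625000

Step 2: Apply Bayes' theorem
P(S|T) = P(T|S) × P(S) / P(T)
       = 0.04625000 / 0.23625000
       = 0.1958


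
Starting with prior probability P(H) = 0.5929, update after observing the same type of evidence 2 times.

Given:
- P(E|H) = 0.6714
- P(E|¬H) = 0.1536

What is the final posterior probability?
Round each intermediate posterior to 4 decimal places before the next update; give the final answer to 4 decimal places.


Sequential Bayesian updating:

Initial prior: P(H) = 0.5929

Update 1:
  P(E) = 0.6714 × 0.5929 + 0.1536 × 0.4071 = 0.39807306 + 0.06253056 = 0.46060362
  P(H|E) = 0.39807306 / 0.46060362 = 0.8642

Update 2:
  P(E) = 0.6714 × 0.8642 + 0.1536 × 0.1358 = 0.58022388 + 0.02085888 = 0.60108276
  P(H|E) = 0.58022388 / 0.60108276 = 0.9653

Final posterior: 0.9653


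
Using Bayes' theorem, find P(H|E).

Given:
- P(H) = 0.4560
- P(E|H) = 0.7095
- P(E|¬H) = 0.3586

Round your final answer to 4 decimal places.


Bayes' theorem: P(H|E) = P(E|H) × P(H) / P(E)

Step 1: Calculate P(E) using law of total probability
P(E) = P(E|H)P(H) + P(E|¬H)P(¬H)
     = 0.7095 × 0.4560 + 0.3586 × 0.5440
     = 0.32353200 + 0.19507840
     = 0.51861040

Step 2: Apply Bayes' theorem
P(H|E) = P(E|H) × P(H) / P(E)
       = 0.32353200 / 0.51861040
       = 0.6238


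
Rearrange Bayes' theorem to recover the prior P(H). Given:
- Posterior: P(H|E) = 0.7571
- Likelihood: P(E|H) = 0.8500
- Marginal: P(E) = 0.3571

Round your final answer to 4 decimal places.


From Bayes' theorem: P(H|E) = P(E|H) × P(H) / P(E)

Rearranging for P(H):
P(H) = P(H|E) × P(E) / P(E|H)
     = 0.7571 × 0.3571 / 0.8500
     = 0.27036041 / 0.8500
     = 0.3181


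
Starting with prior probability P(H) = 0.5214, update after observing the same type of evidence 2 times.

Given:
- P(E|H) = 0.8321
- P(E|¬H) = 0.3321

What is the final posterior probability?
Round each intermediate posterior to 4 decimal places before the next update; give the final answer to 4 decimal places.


Sequential Bayesian updating:

Initial prior: P(H) = 0.5214

Update 1:
  P(E) = 0.8321 × 0.5214 + 0.3321 × 0.4786 = 0.43385694 + 0.15894306 = 0.59280000
  P(H|E) = 0.43385694 / 0.59280000 = 0.7319

Update 2:
  P(E) = 0.8321 × 0.7319 + 0.3321 × 0.2681 = 0.60901399 + 0.08903601 = 0.69805000
  P(H|E) = 0.60901399 / 0.69805000 = 0.8725

Final posterior: 0.8725


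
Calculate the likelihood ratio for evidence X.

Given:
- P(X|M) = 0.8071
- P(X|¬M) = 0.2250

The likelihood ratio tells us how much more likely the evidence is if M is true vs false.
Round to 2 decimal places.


Likelihood Ratio (LR) = P(X|M) / P(X|¬M)

LR = 0.8071 / 0.2250
   = 3.59

The evidence is 3.59 times more likely if M is true than if M is false.
LR > 1, so observing X raises the odds in favor of M.


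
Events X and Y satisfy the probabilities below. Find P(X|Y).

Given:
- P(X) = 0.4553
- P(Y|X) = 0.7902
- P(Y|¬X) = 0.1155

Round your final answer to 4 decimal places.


Bayes' theorem: P(X|Y) = P(Y|X) × P(X) / P(Y)

Step 1: Calculate P(Y) using law of total probability
P(Y) = P(Y|X)P(X) + P(Y|¬X)P(¬X)
     = 0.7902 × 0.4553 + 0.1155 × 0.5447
     = 0.35977806 + 0.06291285
     = 0.42269091

Step 2: Apply Bayes' theorem
P(X|Y) = P(Y|X) × P(X) / P(Y)
       = 0.35977806 / 0.42269091
       = 0.8512


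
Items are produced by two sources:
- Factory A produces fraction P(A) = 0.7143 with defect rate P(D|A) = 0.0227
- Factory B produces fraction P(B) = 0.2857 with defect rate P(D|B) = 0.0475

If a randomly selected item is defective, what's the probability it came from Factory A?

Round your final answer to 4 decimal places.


Let A = from Factory A, D = defective

Given:
- P(A) = 0.7143, P(B) = 0.2857
- P(D|A) = 0.0227, P(D|B) = 0.0475

Step 1: Find P(D)
P(D) = P(D|A)P(A) + P(D|B)P(B)
     = 0.0227 × 0.7143 + 0.0475 × 0.2857
     = 0.01621461 + 0.01357075
     = 0.02978536

Step 2: Apply Bayes' theorem
P(A|D) = P(D|A)P(A) / P(D)
       = 0.01621461 / 0.02978536
       = 0.5444


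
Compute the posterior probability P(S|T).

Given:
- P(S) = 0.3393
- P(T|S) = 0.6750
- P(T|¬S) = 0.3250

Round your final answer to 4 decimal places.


Bayes' theorem: P(S|T) = P(T|S) × P(S) / P(T)

Step 1: Calculate P(T) using law of total probability
P(T) = P(T|S)P(S) + P(T|¬S)P(¬S)
     = 0.6750 × 0.3393 + 0.3250 × 0.6607
     = 0.22902750 + 0.21472750
     = 0.44375500

Step 2: Apply Bayes' theorem
P(S|T) = P(T|S) × P(S) / P(T)
       = 0.22902750 / 0.44375500
       = 0.5161


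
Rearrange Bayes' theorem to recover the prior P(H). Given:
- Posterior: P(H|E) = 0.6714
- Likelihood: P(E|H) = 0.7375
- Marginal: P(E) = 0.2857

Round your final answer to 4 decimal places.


From Bayes' theorem: P(H|E) = P(E|H) × P(H) / P(E)

Rearranging for P(H):
P(H) = P(H|E) × P(E) / P(E|H)
     = 0.6714 × 0.2857 / 0.7375
     = 0.19181898 / 0.7375
     = 0.2601


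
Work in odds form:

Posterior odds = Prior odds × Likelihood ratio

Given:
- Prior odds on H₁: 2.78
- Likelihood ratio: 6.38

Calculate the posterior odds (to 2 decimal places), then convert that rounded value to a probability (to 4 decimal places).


Step 1: Calculate posterior odds
Posterior odds = Prior odds × LR
               = 2.78 × 6.38
               = 17.74

Step 2: Convert to probability
P(H₁|E) = Posterior odds / (1 + Posterior odds)
       = 17.74 / (1 + 17.74)
       = 17.74 / 18.74
       = 0.9466

The evidence increased P(H₁) from 0.7354 to 0.9466.


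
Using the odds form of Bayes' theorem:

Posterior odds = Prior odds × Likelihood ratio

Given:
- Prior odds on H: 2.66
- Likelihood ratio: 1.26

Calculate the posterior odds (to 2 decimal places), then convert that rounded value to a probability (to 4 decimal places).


Step 1: Calculate posterior odds
Posterior odds = Prior odds × LR
               = 2.66 × 1.26
               = 3.35

Step 2: Convert to probability
P(H|E) = Posterior odds / (1 + Posterior odds)
       = 3.35 / (1 + 3.35)
       = 3.35 / 4.35
       = 0.7701

The evidence increased P(H) from 0.7268 to 0.7701.


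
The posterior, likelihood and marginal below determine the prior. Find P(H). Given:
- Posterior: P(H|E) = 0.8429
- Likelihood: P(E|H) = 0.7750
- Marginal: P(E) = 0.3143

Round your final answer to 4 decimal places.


From Bayes' theorem: P(H|E) = P(E|H) × P(H) / P(E)

Rearranging for P(H):
P(H) = P(H|E) × P(E) / P(E|H)
     = 0.8429 × 0.3143 / 0.7750
     = 0.26492347 / 0.7750
     = 0.3418


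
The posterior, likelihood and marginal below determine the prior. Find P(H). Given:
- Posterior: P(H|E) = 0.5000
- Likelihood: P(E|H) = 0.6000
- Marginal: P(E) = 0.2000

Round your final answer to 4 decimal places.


From Bayes' theorem: P(H|E) = P(E|H) × P(H) / P(E)

Rearranging for P(H):
P(H) = P(H|E) × P(E) / P(E|H)
     = 0.5000 × 0.2000 / 0.6000
     = 0.10000000 / 0.6000
     = 0.1667


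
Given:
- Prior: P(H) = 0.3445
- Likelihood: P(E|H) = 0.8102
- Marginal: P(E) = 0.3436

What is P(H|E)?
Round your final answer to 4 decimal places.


Using Bayes' theorem:

P(H|E) = P(E|H) × P(H) / P(E)
       = 0.8102 × 0.3445 / 0.3436
       = 0.27911390 / 0.3436
       = 0.8123

The evidence strengthens our belief in H.
Prior: 0.3445 → Posterior: 0.8123


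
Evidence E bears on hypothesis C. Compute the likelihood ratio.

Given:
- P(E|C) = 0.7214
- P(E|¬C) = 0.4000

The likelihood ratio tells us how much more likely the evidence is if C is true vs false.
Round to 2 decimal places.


Likelihood Ratio (LR) = P(E|C) / P(E|¬C)

LR = 0.7214 / 0.4000
   = 1.80

The evidence is 1.80 times more likely if C is true than if C is false.
LR > 1, so observing E raises the odds in favor of C.


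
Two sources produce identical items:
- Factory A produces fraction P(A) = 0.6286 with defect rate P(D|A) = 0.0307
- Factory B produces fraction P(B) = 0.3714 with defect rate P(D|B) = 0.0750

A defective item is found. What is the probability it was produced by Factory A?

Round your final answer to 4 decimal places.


Let A = from Factory A, D = defective

Given:
- P(A) = 0.6286, P(B) = 0.3714
- P(D|A) = 0.0307, P(D|B) = 0.0750

Step 1: Find P(D)
P(D) = P(D|A)P(A) + P(D|B)P(B)
     = 0.0307 × 0.6286 + 0.0750 × 0.3714
     = 0.01929802 + 0.02785500
     = 0.04715302

Step 2: Apply Bayes' theorem
P(A|D) = P(D|A)P(A) / P(D)
       = 0.01929802 / 0.04715302
       = 0.4093


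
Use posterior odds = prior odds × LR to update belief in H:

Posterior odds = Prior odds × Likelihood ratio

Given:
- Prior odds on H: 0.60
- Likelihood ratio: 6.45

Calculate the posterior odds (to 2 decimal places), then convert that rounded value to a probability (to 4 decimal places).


Step 1: Calculate posterior odds
Posterior odds = Prior odds × LR
               = 0.60 × 6.45
               = 3.87

Step 2: Convert to probability
P(H|E) = Posterior odds / (1 + Posterior odds)
       = 3.87 / (1 + 3.87)
       = 3.87 / 4.87
       = 0.7947

The evidence increased P(H) from 0.3750 to 0.7947.


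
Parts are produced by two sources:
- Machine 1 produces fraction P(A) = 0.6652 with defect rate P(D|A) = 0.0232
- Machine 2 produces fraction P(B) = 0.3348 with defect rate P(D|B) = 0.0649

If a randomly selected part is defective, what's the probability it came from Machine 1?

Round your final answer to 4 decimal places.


Let A = from Machine 1, D = defective

Given:
- P(A) = 0.6652, P(B) = 0.3348
- P(D|A) = 0.0232, P(D|B) = 0.0649

Step 1: Find P(D)
P(D) = P(D|A)P(A) + P(D|B)P(B)
     = 0.0232 × 0.6652 + 0.0649 × 0.3348
     = 0.01543264 + 0.02172852
     = 0.03716116

Step 2: Apply Bayes' theorem
P(A|D) = P(D|A)P(A) / P(D)
       = 0.01543264 / 0.03716116
       = 0.4153


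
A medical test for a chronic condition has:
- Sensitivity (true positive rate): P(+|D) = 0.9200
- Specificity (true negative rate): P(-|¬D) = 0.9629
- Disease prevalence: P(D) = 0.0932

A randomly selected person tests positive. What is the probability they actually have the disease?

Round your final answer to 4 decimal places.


Let D = has disease, + = positive test

Given:
- P(D) = 0.0932 (prevalence)
- P(+|D) = 0.9200 (sensitivity)
- P(-|¬D) = 0.9629 (specificity)
- P(+|¬D) = 0.0371 (false positive rate = 1 - specificity)

Step 1: Find P(+)
P(+) = P(+|D)P(D) + P(+|¬D)P(¬D)
     = 0.9200 × 0.0932 + 0.0371 × 0.9068
     = 0.08574400 + 0.03364228
     = 0.11938628

Step 2: Apply Bayes' theorem for P(D|+)
P(D|+) = P(+|D)P(D) / P(+)
       = 0.08574400 / 0.11938628
       = 0.7182


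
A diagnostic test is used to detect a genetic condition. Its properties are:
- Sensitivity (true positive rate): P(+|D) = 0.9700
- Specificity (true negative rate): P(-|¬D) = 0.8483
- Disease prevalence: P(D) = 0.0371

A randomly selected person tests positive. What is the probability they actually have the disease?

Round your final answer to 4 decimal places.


Let D = has disease, + = positive test

Given:
- P(D) = 0.0371 (prevalence)
- P(+|D) = 0.9700 (sensitivity)
- P(-|¬D) = 0.8483 (specificity)
- P(+|¬D) = 0.1517 (false positive rate = 1 - specificity)

Step 1: Find P(+)
P(+) = P(+|D)P(D) + P(+|¬D)P(¬D)
     = 0.9700 × 0.0371 + 0.1517 × 0.9629
     = 0.03598700 + 0.14607193
     = 0.18205893

Step 2: Apply Bayes' theorem for P(D|+)
P(D|+) = P(+|D)P(D) / P(+)
       = 0.03598700 / 0.18205893
       = 0.1977


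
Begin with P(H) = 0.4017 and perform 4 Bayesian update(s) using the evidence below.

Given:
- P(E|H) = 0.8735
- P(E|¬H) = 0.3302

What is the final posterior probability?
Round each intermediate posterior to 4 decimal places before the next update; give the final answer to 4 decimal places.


Sequential Bayesian updating:

Initial prior: P(H) = 0.4017

Update 1:
  P(E) = 0.8735 × 0.4017 + 0.3302 × 0.5983 = 0.35088495 + 0.19755866 = 0.54844361
  P(H|E) = 0.35088495 / 0.54844361 = 0.6398

Update 2:
  P(E) = 0.8735 × 0.6398 + 0.3302 × 0.3602 = 0.55886530 + 0.11893804 = 0.67780334
  P(H|E) = 0.55886530 / 0.67780334 = 0.8245

Update 3:
  P(E) = 0.8735 × 0.8245 + 0.3302 × 0.1755 = 0.72020075 + 0.05795010 = 0.77815085
  P(H|E) = 0.72020075 / 0.77815085 = 0.9255

Update 4:
  P(E) = 0.8735 × 0.9255 + 0.3302 × 0.0745 = 0.80842425 + 0.02459990 = 0.83302415
  P(H|E) = 0.80842425 / 0.83302415 = 0.9705

Final posterior: 0.9705


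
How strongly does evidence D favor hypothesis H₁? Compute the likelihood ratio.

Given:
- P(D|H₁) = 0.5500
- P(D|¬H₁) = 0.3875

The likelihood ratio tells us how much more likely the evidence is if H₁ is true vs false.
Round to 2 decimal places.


Likelihood Ratio (LR) = P(D|H₁) / P(D|¬H₁)

LR = 0.5500 / 0.3875
   = 1.42

The evidence is 1.42 times more likely if H₁ is true than if H₁ is false.
Since LR > 1, the evidence supports H₁ over ¬H₁.


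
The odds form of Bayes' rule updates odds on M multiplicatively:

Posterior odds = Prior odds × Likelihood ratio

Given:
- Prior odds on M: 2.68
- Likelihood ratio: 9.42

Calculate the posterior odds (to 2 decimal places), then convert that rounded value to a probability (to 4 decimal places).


Step 1: Calculate posterior odds
Posterior odds = Prior odds × LR
               = 2.68 × 9.42
               = 25.25

Step 2: Convert to probability
P(M|E) = Posterior odds / (1 + Posterior odds)
       = 25.25 / (1 + 25.25)
       = 25.25 / 26.25
       = 0.9619

The evidence increased P(M) from 0.7283 to 0.9619.


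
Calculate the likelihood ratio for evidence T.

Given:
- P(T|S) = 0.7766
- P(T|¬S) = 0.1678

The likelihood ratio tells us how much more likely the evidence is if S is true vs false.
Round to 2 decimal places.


Likelihood Ratio (LR) = P(T|S) / P(T|¬S)

LR = 0.7766 / 0.1678
   = 4.63

The evidence is 4.63 times more likely if S is true than if S is false.
Because LR exceeds 1, T is evidence for S.


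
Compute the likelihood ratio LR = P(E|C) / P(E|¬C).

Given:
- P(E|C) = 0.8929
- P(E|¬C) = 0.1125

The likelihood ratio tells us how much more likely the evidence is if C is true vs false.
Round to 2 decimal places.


Likelihood Ratio (LR) = P(E|C) / P(E|¬C)

LR = 0.8929 / 0.1125
   = 7.94

The evidence is 7.94 times more likely if C is true than if C is false.
Since LR > 1, the evidence supports C over ¬C.


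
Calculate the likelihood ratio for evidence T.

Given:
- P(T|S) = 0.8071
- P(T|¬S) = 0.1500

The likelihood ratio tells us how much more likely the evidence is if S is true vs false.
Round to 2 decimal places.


Likelihood Ratio (LR) = P(T|S) / P(T|¬S)

LR = 0.8071 / 0.1500
   = 5.38

The evidence is 5.38 times more likely if S is true than if S is false.
Since LR > 1, the evidence supports S over ¬S.


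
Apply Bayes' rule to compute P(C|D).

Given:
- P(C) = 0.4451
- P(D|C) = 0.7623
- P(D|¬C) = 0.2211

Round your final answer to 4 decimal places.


Bayes' theorem: P(C|D) = P(D|C) × P(C) / P(D)

Step 1: Calculate P(D) using law of total probability
P(D) = P(D|C)P(C) + P(D|¬C)P(¬C)
     = 0.7623 × 0.4451 + 0.2211 × 0.5549
     = 0.33929973 + 0.12268839
     = 0.46198812

Step 2: Apply Bayes' theorem
P(C|D) = P(D|C) × P(C) / P(D)
       = 0.33929973 / 0.46198812
       = 0.7344


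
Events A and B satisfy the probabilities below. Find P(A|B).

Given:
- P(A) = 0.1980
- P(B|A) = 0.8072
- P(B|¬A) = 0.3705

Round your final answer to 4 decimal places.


Bayes' theorem: P(A|B) = P(B|A) × P(A) / P(B)

Step 1: Calculate P(B) using law of total probability
P(B) = P(B|A)P(A) + P(B|¬A)P(¬A)
     = 0.8072 × 0.1980 + 0.3705 × 0.8020
     = 0.15982560 + 0.29714100
     = 0.45696660

Step 2: Apply Bayes' theorem
P(A|B) = P(B|A) × P(A) / P(B)
       = 0.15982560 / 0.45696660
       = 0.3498


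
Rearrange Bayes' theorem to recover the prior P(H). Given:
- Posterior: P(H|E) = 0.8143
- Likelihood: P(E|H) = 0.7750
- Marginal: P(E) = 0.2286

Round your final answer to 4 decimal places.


From Bayes' theorem: P(H|E) = P(E|H) × P(H) / P(E)

Rearranging for P(H):
P(H) = P(H|E) × P(E) / P(E|H)
     = 0.8143 × 0.2286 / 0.7750
     = 0.18614898 / 0.7750
     = 0.2402


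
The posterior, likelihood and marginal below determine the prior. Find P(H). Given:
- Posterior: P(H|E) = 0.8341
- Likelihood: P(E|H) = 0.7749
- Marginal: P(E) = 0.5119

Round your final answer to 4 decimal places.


From Bayes' theorem: P(H|E) = P(E|H) × P(H) / P(E)

Rearranging for P(H):
P(H) = P(H|E) × P(E) / P(E|H)
     = 0.8341 × 0.5119 / 0.7749
     = 0.42697579 / 0.7749
     = 0.5510


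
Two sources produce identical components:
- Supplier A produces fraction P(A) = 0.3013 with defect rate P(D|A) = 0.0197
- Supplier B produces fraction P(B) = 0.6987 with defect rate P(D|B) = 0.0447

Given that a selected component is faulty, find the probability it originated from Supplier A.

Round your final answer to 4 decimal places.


Let A = from Supplier A, D = faulty

Given:
- P(A) = 0.3013, P(B) = 0.6987
- P(D|A) = 0.0197, P(D|B) = 0.0447

Step 1: Find P(D)
P(D) = P(D|A)P(A) + P(D|B)P(B)
     = 0.0197 × 0.3013 + 0.0447 × 0.6987
     = 0.00593561 + 0.03123189
     = 0.03716750

Step 2: Apply Bayes' theorem
P(A|D) = P(D|A)P(A) / P(D)
       = 0.00593561 / 0.03716750
       = 0.1597


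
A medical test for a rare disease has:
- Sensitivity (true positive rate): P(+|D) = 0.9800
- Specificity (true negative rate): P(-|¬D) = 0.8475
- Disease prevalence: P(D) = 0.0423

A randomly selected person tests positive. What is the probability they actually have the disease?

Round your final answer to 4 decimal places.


Let D = has disease, + = positive test

Given:
- P(D) = 0.0423 (prevalence)
- P(+|D) = 0.9800 (sensitivity)
- P(-|¬D) = 0.8475 (specificity)
- P(+|¬D) = 0.1525 (false positive rate = 1 - specificity)

Step 1: Find P(+)
P(+) = P(+|D)P(D) + P(+|¬D)P(¬D)
     = 0.9800 × 0.0423 + 0.1525 × 0.9577
     = 0.04145400 + 0.14604925
     = 0.18750325

Step 2: Apply Bayes' theorem for P(D|+)
P(D|+) = P(+|D)P(D) / P(+)
       = 0.04145400 / 0.18750325
       = 0.2211


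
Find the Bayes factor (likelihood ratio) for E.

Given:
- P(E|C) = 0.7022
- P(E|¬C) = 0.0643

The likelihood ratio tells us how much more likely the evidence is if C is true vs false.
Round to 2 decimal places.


Likelihood Ratio (LR) = P(E|C) / P(E|¬C)

LR = 0.7022 / 0.0643
   = 10.92

The evidence is 10.92 times more likely if C is true than if C is false.
LR > 1, so observing E raises the odds in favor of C.


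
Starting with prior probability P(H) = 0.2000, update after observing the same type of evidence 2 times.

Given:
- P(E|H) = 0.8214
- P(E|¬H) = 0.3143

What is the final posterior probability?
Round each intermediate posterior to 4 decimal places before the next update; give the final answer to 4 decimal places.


Sequential Bayesian updating:

Initial prior: P(H) = 0.2000

Update 1:
  P(E) = 0.8214 × 0.2000 + 0.3143 × 0.8000 = 0.16428000 + 0.25144000 = 0.41572000
  P(H|E) = 0.16428000 / 0.41572000 = 0.3952

Update 2:
  P(E) = 0.8214 × 0.3952 + 0.3143 × 0.6048 = 0.32461728 + 0.19008864 = 0.51470592
  P(H|E) = 0.32461728 / 0.51470592 = 0.6307

Final posterior: 0.6307


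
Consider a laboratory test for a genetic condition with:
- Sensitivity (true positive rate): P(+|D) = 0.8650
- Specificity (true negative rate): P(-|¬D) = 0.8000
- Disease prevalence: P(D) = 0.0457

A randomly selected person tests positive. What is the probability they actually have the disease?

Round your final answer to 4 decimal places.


Let D = has disease, + = positive test

Given:
- P(D) = 0.0457 (prevalence)
- P(+|D) = 0.8650 (sensitivity)
- P(-|¬D) = 0.8000 (specificity)
- P(+|¬D) = 0.2000 (false positive rate = 1 - specificity)

Step 1: Find P(+)
P(+) = P(+|D)P(D) + P(+|¬D)P(¬D)
     = 0.8650 × 0.0457 + 0.2000 × 0.9543
     = 0.03953050 + 0.19086000
     = 0.23039050

Step 2: Apply Bayes' theorem for P(D|+)
P(D|+) = P(+|D)P(D) / P(+)
       = 0.03953050 / 0.23039050
       = 0.1716


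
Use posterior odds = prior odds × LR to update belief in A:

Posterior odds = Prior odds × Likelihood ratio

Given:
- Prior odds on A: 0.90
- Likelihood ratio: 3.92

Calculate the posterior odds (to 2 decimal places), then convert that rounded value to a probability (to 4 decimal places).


Step 1: Calculate posterior odds
Posterior odds = Prior odds × LR
               = 0.90 × 3.92
               = 3.53

Step 2: Convert to probability
P(A|E) = Posterior odds / (1 + Posterior odds)
       = 3.53 / (1 + 3.53)
       = 3.53 / 4.53
       = 0.7792

The evidence increased P(A) from 0.4737 to 0.7792.


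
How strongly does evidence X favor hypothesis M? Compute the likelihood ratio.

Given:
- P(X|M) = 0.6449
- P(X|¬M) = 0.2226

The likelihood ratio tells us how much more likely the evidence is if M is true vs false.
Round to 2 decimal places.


Likelihood Ratio (LR) = P(X|M) / P(X|¬M)

LR = 0.6449 / 0.2226
   = 2.90

The evidence is 2.90 times more likely if M is true than if M is false.
Because LR exceeds 1, X is evidence for M.


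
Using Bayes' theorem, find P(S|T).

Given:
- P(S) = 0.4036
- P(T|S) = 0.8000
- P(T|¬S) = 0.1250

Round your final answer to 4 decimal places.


Bayes' theorem: P(S|T) = P(T|S) × P(S) / P(T)

Step 1: Calculate P(T) using law of total probability
P(T) = P(T|S)P(S) + P(T|¬S)P(¬S)
     = 0.8000 × 0.4036 + 0.1250 × 0.5964
     = 0.32288000 + 0.07455000
     = 0.39743000

Step 2: Apply Bayes' theorem
P(S|T) = P(T|S) × P(S) / P(T)
       = 0.32288000 / 0.39743000
       = 0.8124


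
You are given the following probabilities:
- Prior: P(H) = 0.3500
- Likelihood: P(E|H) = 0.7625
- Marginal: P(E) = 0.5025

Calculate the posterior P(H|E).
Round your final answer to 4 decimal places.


Using Bayes' theorem:

P(H|E) = P(E|H) × P(H) / P(E)
       = 0.7625 × 0.3500 / 0.5025
       = 0.26687500 / 0.5025
       = 0.5311

The evidence strengthens our belief in H.
Prior: 0.3500 → Posterior: 0.5311


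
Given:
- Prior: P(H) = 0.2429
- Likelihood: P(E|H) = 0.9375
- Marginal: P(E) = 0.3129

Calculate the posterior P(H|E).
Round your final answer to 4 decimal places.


Using Bayes' theorem:

P(H|E) = P(E|H) × P(H) / P(E)
       = 0.9375 × 0.2429 / 0.3129
       = 0.22771875 / 0.3129
       = 0.7278

The evidence strengthens our belief in H.
Prior: 0.2429 → Posterior: 0.7278


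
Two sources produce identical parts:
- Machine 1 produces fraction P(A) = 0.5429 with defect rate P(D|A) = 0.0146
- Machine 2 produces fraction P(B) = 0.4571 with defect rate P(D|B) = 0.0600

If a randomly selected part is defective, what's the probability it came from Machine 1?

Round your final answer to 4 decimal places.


Let A = from Machine 1, D = defective

Given:
- P(A) = 0.5429, P(B) = 0.4571
- P(D|A) = 0.0146, P(D|B) = 0.0600

Step 1: Find P(D)
P(D) = P(D|A)P(A) + P(D|B)P(B)
     = 0.0146 × 0.5429 + 0.0600 × 0.4571
     = 0.00792634 + 0.02742600
     = 0.03535234

Step 2: Apply Bayes' theorem
P(A|D) = P(D|A)P(A) / P(D)
       = 0.00792634 / 0.03535234
       = 0.2242


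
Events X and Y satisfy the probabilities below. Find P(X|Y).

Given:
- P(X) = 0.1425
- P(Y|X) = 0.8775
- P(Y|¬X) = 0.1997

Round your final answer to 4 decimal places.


Bayes' theorem: P(X|Y) = P(Y|X) × P(X) / P(Y)

Step 1: Calculate P(Y) using law of total probability
P(Y) = P(Y|X)P(X) + P(Y|¬X)P(¬X)
     = 0.8775 × 0.1425 + 0.1997 × 0.8575
     = 0.12504375 + 0.17124275
     = 0.29628650

Step 2: Apply Bayes' theorem
P(X|Y) = P(Y|X) × P(X) / P(Y)
       = 0.12504375 / 0.29628650
       = 0.4220


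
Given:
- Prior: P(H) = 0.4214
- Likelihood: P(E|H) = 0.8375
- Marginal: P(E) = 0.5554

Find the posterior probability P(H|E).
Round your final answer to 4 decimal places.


Using Bayes' theorem:

P(H|E) = P(E|H) × P(H) / P(E)
       = 0.8375 × 0.4214 / 0.5554
       = 0.35292250 / 0.5554
       = 0.6354

The evidence strengthens our belief in H.
Prior: 0.4214 → Posterior: 0.6354


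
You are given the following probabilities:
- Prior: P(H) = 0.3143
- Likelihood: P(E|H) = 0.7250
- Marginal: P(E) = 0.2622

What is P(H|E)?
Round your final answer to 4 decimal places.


Using Bayes' theorem:

P(H|E) = P(E|H) × P(H) / P(E)
       = 0.7250 × 0.3143 / 0.2622
       = 0.22786750 / 0.2622
       = 0.8691

The evidence strengthens our belief in H.
Prior: 0.3143 → Posterior: 0.8691


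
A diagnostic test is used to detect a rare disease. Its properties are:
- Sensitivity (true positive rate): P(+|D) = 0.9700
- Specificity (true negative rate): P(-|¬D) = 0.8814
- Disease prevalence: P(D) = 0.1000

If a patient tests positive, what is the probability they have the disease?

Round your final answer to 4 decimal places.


Let D = has disease, + = positive test

Given:
- P(D) = 0.1000 (prevalence)
- P(+|D) = 0.9700 (sensitivity)
- P(-|¬D) = 0.8814 (specificity)
- P(+|¬D) = 0.1186 (false positive rate = 1 - specificity)

Step 1: Find P(+)
P(+) = P(+|D)P(D) + P(+|¬D)P(¬D)
     = 0.9700 × 0.1000 + 0.1186 × 0.9000
     = 0.09700000 + 0.10674000
     = 0.20374000

Step 2: Apply Bayes' theorem for P(D|+)
P(D|+) = P(+|D)P(D) / P(+)
       = 0.09700000 / 0.20374000
       = 0.4761


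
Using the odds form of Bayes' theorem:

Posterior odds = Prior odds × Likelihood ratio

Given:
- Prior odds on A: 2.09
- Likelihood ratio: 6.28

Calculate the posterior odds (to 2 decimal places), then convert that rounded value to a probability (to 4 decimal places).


Step 1: Calculate posterior odds
Posterior odds = Prior odds × LR
               = 2.09 × 6.28
               = 13.13

Step 2: Convert to probability
P(A|E) = Posterior odds / (1 + Posterior odds)
       = 13.13 / (1 + 13.13)
       = 13.13 / 14.13
       = 0.9292

The evidence increased P(A) from 0.6764 to 0.9292.


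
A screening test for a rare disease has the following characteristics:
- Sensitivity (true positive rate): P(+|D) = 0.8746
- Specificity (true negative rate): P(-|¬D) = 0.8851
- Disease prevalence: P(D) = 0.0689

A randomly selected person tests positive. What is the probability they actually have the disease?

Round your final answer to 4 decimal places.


Let D = has disease, + = positive test

Given:
- P(D) = 0.0689 (prevalence)
- P(+|D) = 0.8746 (sensitivity)
- P(-|¬D) = 0.8851 (specificity)
- P(+|¬D) = 0.1149 (false positive rate = 1 - specificity)

Step 1: Find P(+)
P(+) = P(+|D)P(D) + P(+|¬D)P(¬D)
     = 0.8746 × 0.0689 + 0.1149 × 0.9311
     = 0.06025994 + 0.10698339
     = 0.16724333

Step 2: Apply Bayes' theorem for P(D|+)
P(D|+) = P(+|D)P(D) / P(+)
       = 0.06025994 / 0.16724333
       = 0.3603


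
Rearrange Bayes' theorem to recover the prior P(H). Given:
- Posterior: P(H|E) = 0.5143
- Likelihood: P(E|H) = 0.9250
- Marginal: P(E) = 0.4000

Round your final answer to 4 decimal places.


From Bayes' theorem: P(H|E) = P(E|H) × P(H) / P(E)

Rearranging for P(H):
P(H) = P(H|E) × P(E) / P(E|H)
     = 0.5143 × 0.4000 / 0.9250
     = 0.20572000 / 0.9250
     = 0.2224


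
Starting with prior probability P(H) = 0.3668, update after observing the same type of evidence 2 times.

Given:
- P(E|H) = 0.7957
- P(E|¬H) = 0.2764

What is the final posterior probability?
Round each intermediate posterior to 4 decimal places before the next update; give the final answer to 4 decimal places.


Sequential Bayesian updating:

Initial prior: P(H) = 0.3668

Update 1:
  P(E) = 0.7957 × 0.3668 + 0.2764 × 0.6332 = 0.29186276 + 0.17501648 = 0.46687924
  P(H|E) = 0.29186276 / 0.46687924 = 0.6251

Update 2:
  P(E) = 0.7957 × 0.6251 + 0.2764 × 0.3749 = 0.49739207 + 0.10362236 = 0.60101443
  P(H|E) = 0.49739207 / 0.60101443 = 0.8276

Final posterior: 0.8276


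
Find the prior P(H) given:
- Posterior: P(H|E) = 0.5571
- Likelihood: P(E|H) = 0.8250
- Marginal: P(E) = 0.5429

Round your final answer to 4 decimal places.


From Bayes' theorem: P(H|E) = P(E|H) × P(H) / P(E)

Rearranging for P(H):
P(H) = P(H|E) × P(E) / P(E|H)
     = 0.5571 × 0.5429 / 0.8250
     = 0.30244959 / 0.8250
     = 0.3666
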